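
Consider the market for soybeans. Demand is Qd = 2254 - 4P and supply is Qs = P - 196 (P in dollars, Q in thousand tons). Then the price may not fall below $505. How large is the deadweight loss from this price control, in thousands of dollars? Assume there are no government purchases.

2250

Equilibrium: 2254 - 4P = P - 196, so 2450 = 5P and P* = 490, Q* = 294.
The floor of 505 is above the equilibrium price 490, so it binds.
At P = 505: Qd = 2254 - 4·505 = 234 and Qs = 505 - 196 = 309.
Quantity traded falls to 234. At Q = 234 the demand price is (2254 - 234)/4 = 505 and the supply price is 196 + 234 = 430.
Deadweight loss = ½ · (505 - 430) · (294 - 234) = ½ · 75 · 60 = 2250.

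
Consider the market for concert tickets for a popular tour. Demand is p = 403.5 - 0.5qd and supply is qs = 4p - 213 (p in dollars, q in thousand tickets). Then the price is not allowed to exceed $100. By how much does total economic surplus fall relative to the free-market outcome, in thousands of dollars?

Rearranging demand gives qd = 807 - 2p. Setting quantity demanded equal to quantity supplied, 807 - 2p = 4p - 213, gives p* = 170 and q* = 467.
Since 100 < 170, the ceiling is binding.
At p = 100: qd = 807 - 2·100 = 607 and qs = 4·100 - 213 = 187.
Quantity traded falls to 187. At q = 187 the demand price is (807 - 187)/2 = 310 and the supply price is (213 + 187)/4 = 100.
Deadweight loss = ½ · (310 - 100) · (467 - 187) = ½ · 210 · 280 = 29400.

29400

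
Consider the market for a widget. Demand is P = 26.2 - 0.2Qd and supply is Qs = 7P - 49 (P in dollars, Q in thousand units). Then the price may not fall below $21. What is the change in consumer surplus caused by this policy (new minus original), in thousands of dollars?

-246

Rearranging demand gives Qd = 131 - 5P. In a free market, 131 - 5P = 7P - 49 gives the equilibrium P* = 15, Q* = 56.
Since 21 > 15, the floor is binding.
At P = 21: Qd = 131 - 5·21 = 26 and Qs = 7·21 - 49 = 98.
Consumer surplus without the control is ½ · (26.2 - 15) · 56 = 313.6.
With the floor, consumers buy 26 units at 21, so CS = ½ · (26.2 - 21) · 26 = 67.6.
Change in consumer surplus = 67.6 - 313.6 = -246.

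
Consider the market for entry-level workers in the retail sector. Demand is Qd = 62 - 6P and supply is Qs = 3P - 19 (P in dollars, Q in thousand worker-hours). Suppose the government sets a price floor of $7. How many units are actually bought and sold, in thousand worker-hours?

Equilibrium: 62 - 6P = 3P - 19, so 81 = 9P and P* = 9, Q* = 8.
Since 7 is below P* = 9, the floor does not bind and the free-market outcome prevails.

8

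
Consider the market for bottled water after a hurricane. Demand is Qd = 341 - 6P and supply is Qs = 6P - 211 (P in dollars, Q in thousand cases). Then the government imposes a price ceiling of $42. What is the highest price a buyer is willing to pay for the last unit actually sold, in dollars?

Equilibrium: 341 - 6P = 6P - 211, so 552 = 12P and P* = 46, Q* = 65.
Since 42 < 46, the ceiling is binding.
At P = 42: Qd = 341 - 6·42 = 89 and Qs = 6·42 - 211 = 41.
Only 41 units reach the market. On the demand curve, the marginal buyer's willingness to pay at Q = 41 is (341 - 41)/6 = 50.

50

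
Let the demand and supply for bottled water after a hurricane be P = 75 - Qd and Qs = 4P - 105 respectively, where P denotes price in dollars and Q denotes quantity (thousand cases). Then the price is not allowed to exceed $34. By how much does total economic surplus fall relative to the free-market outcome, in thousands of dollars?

40

Rearranging demand gives Qd = 75 - P. Without the control the market clears where 75 - P = 4P - 105, i.e. P* = 36 and Q* = 39.
The ceiling of 34 is below the equilibrium price 36, so it binds.
At P = 34: Qd = 75 - 34 = 41 and Qs = 4·34 - 105 = 31.
Quantity traded falls to 31. At Q = 31 the demand price is 75 - 31 = 44 and the supply price is (105 + 31)/4 = 34.
Deadweight loss = ½ · (44 - 34) · (39 - 31) = ½ · 10 · 8 = 40.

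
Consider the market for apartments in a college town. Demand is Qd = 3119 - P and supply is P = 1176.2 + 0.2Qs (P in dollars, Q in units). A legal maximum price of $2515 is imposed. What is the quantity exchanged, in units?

1619

Rearranging supply gives Qs = 5P - 5881. Without the control the market clears where 3119 - P = 5P - 5881, i.e. P* = 1500 and Q* = 1619.
Since 2515 is above P* = 1500, the ceiling does not bind and the free-market outcome prevails.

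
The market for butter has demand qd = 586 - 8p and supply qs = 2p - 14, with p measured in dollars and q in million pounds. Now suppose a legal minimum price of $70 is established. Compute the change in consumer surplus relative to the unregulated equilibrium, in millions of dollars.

Without the control the market clears where 586 - 8p = 2p - 14, i.e. p* = 60 and q* = 106.
Because the floor (70) lies above the market-clearing price, it is binding.
At p = 70: qd = 586 - 8·70 = 26 and qs = 2·70 - 14 = 126.
Consumer surplus without the control is ½ · (73.25 - 60) · 106 = 702.25.
With the floor, consumers buy 26 units at 70, so CS = ½ · (73.25 - 70) · 26 = 42.25.
Change in consumer surplus = 42.25 - 702.25 = -660.

-660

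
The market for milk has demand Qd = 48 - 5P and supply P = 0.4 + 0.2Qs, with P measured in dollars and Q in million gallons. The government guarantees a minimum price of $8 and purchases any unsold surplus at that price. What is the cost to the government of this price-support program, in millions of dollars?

240

Rearranging supply gives Qs = 5P - 2. Without the control the market clears where 48 - 5P = 5P - 2, i.e. P* = 5 and Q* = 23.
Since 8 > 5, the floor is binding.
At P = 8: Qd = 48 - 5·8 = 8 and Qs = 5·8 - 2 = 38.
Surplus = Qs - Qd = 30.
Government expenditure = surplus × support price = 30 × 8 = 240.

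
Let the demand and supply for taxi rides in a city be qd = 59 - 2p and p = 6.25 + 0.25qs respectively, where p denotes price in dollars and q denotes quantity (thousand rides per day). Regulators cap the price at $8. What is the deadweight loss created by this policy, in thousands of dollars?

216

Rearranging supply gives qs = 4p - 25. In a free market, 59 - 2p = 4p - 25 gives the equilibrium p* = 14, q* = 31.
Because the ceiling (8) lies below the market-clearing price, it is binding.
At p = 8: qd = 59 - 2·8 = 43 and qs = 4·8 - 25 = 7.
Quantity traded falls to 7. At q = 7 the demand price is (59 - 7)/2 = 26 and the supply price is (25 + 7)/4 = 8.
Deadweight loss = ½ · (26 - 8) · (31 - 7) = ½ · 18 · 24 = 216.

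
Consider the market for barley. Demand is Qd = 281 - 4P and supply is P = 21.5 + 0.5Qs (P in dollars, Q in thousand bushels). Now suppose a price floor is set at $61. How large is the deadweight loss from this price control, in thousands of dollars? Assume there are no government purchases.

294

Rearranging supply gives Qs = 2P - 43. Equilibrium: 281 - 4P = 2P - 43, so 324 = 6P and P* = 54, Q* = 65.
The floor of 61 is above the equilibrium price 54, so it binds.
At P = 61: Qd = 281 - 4·61 = 37 and Qs = 2·61 - 43 = 79.
Quantity traded falls to 37. At Q = 37 the demand price is (281 - 37)/4 = 61 and the supply price is (43 + 37)/2 = 40.
Deadweight loss = ½ · (61 - 40) · (65 - 37) = ½ · 21 · 28 = 294.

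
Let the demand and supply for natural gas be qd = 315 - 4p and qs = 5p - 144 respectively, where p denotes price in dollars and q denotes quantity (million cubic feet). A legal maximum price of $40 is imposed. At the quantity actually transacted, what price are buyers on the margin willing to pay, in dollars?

In a free market, 315 - 4p = 5p - 144 gives the equilibrium p* = 51, q* = 111.
Since 40 < 51, the ceiling is binding.
At p = 40: qd = 315 - 4·40 = 155 and qs = 5·40 - 144 = 56.
Only 56 units reach the market. On the demand curve, the marginal buyer's willingness to pay at q = 56 is (315 - 56)/4 = 64.75.

64.75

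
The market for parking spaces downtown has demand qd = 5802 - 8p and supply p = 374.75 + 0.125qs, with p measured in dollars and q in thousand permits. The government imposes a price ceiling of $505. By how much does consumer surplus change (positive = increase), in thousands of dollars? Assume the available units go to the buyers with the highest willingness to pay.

Rearranging supply gives qs = 8p - 2998. Equilibrium: 5802 - 8p = 8p - 2998, so 8800 = 16p and p* = 550, q* = 1402.
Because the ceiling (505) lies below the market-clearing price, it is binding.
At p = 505: qd = 5802 - 8·505 = 1762 and qs = 8·505 - 2998 = 1042.
Consumer surplus without the control is ½ · (725.25 - 550) · 1402 = 122850.25.
With the ceiling, 1042 units are sold at 505 (assume they go to the highest-value buyers). The demand price at q = 1042 is 595, so CS = ½ · [(725.25 - 505) + (595 - 505)] · 1042 = 161640.25.
Change in consumer surplus = 161640.25 - 122850.25 = 38790.

38790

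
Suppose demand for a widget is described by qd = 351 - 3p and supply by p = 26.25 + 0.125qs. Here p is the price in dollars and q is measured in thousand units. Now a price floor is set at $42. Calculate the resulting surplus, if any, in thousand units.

0

Rearranging supply gives qs = 8p - 210. Equilibrium: 351 - 3p = 8p - 210, so 561 = 11p and p* = 51, q* = 198.
Since 42 is below p* = 51, the floor does not bind and the free-market outcome prevails.
Since the control does not bind, there is no surplus.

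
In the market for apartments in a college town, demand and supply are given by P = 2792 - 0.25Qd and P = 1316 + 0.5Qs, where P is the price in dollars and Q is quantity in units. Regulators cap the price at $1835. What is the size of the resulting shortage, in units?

2790

Rearranging demand gives Qd = 11168 - 4P; rearranging supply gives Qs = 2P - 2632. In a free market, 11168 - 4P = 2P - 2632 gives the equilibrium P* = 2300, Q* = 1968.
Because the ceiling (1835) lies below the market-clearing price, it is binding.
At P = 1835: Qd = 11168 - 4·1835 = 3828 and Qs = 2·1835 - 2632 = 1038.
Shortage = Qd - Qs = 3828 - 1038 = 2790.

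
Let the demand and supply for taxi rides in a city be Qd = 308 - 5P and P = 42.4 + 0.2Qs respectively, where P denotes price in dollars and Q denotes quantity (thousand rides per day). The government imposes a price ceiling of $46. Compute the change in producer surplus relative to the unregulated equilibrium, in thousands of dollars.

-198

Rearranging supply gives Qs = 5P - 212. Equilibrium: 308 - 5P = 5P - 212, so 520 = 10P and P* = 52, Q* = 48.
The ceiling of 46 is below the equilibrium price 52, so it binds.
At P = 46: Qd = 308 - 5·46 = 78 and Qs = 5·46 - 212 = 18.
Producer surplus without the control is ½ · (52 - 42.4) · 48 = 230.4.
With the ceiling, producers sell 18 units at 46, so PS = ½ · (46 - 42.4) · 18 = 32.4.
Change in producer surplus = 32.4 - 230.4 = -198.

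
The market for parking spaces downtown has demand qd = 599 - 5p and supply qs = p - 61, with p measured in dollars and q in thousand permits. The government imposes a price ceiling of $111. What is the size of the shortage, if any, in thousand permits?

Without the control the market clears where 599 - 5p = p - 61, i.e. p* = 110 and q* = 49.
Since 111 is above p* = 110, the ceiling does not bind and the free-market outcome prevails.
Since the control does not bind, there is no shortage.

0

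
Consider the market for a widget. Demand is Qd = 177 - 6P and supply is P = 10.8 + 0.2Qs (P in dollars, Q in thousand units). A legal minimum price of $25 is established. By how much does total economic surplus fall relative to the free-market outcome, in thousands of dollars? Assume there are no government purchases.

105.6

Rearranging supply gives Qs = 5P - 54. Equilibrium: 177 - 6P = 5P - 54, so 231 = 11P and P* = 21, Q* = 51.
The floor of 25 is above the equilibrium price 21, so it binds.
At P = 25: Qd = 177 - 6·25 = 27 and Qs = 5·25 - 54 = 71.
Quantity traded falls to 27. At Q = 27 the demand price is (177 - 27)/6 = 25 and the supply price is (54 + 27)/5 = 16.2.
Deadweight loss = ½ · (25 - 16.2) · (51 - 27) = ½ · 8.8 · 24 = 105.6.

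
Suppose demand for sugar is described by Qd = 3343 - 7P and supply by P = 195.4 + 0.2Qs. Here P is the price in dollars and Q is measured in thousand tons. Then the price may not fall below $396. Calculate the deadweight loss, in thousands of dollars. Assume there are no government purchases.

Rearranging supply gives Qs = 5P - 977. In a free market, 3343 - 7P = 5P - 977 gives the equilibrium P* = 360, Q* = 823.
Because the floor (396) lies above the market-clearing price, it is binding.
At P = 396: Qd = 3343 - 7·396 = 571 and Qs = 5·396 - 977 = 1003.
Quantity traded falls to 571. At Q = 571 the demand price is (3343 - 571)/7 = 396 and the supply price is (977 + 571)/5 = 309.6.
Deadweight loss = ½ · (396 - 309.6) · (823 - 571) = ½ · 86.4 · 252 = 10886.4.

10886.4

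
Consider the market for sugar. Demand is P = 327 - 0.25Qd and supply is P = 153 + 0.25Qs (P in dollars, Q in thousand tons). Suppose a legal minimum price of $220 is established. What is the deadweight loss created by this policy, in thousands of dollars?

Rearranging demand gives Qd = 1308 - 4P; rearranging supply gives Qs = 4P - 612. In a free market, 1308 - 4P = 4P - 612 gives the equilibrium P* = 240, Q* = 348.
Since 220 is below P* = 240, the floor does not bind and the free-market outcome prevails.
Since the control does not bind, no trades are prevented and deadweight loss is zero.

0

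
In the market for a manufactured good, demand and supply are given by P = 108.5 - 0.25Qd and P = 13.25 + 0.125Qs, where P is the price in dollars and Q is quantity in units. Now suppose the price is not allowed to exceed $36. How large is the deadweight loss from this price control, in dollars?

Rearranging demand gives Qd = 434 - 4P; rearranging supply gives Qs = 8P - 106. Equilibrium: 434 - 4P = 8P - 106, so 540 = 12P and P* = 45, Q* = 254.
The ceiling of 36 is below the equilibrium price 45, so it binds.
At P = 36: Qd = 434 - 4·36 = 290 and Qs = 8·36 - 106 = 182.
Quantity traded falls to 182. At Q = 182 the demand price is (434 - 182)/4 = 63 and the supply price is (106 + 182)/8 = 36.
Deadweight loss = ½ · (63 - 36) · (254 - 182) = ½ · 27 · 72 = 972.

972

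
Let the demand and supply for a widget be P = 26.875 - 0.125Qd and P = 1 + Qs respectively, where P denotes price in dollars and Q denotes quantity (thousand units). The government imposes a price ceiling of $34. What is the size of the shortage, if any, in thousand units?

0

Rearranging demand gives Qd = 215 - 8P; rearranging supply gives Qs = P - 1. Equilibrium: 215 - 8P = P - 1, so 216 = 9P and P* = 24, Q* = 23.
The ceiling of 34 is above the equilibrium price 24, so it is not binding; the market clears at P* = 24, Q* = 23.
Since the control does not bind, there is no shortage.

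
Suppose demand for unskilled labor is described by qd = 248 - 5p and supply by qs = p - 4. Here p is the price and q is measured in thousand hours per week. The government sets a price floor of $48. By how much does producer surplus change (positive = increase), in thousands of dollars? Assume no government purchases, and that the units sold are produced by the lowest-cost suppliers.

Without the control the market clears where 248 - 5p = p - 4, i.e. p* = 42 and q* = 38.
Since 48 > 42, the floor is binding.
At p = 48: qd = 248 - 5·48 = 8 and qs = 48 - 4 = 44.
Producer surplus without the control is ½ · (42 - 4) · 38 = 722.
With the floor, 8 units are sold at 48. The supply price at q = 8 is 12, so PS = ½ · [(48 - 4) + (48 - 12)] · 8 = 320.
Change in producer surplus = 320 - 722 = -402.

-402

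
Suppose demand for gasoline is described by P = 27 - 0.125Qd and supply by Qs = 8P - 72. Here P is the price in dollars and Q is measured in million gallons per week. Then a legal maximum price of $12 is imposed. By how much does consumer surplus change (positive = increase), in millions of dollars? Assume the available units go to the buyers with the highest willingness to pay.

Rearranging demand gives Qd = 216 - 8P. Without the control the market clears where 216 - 8P = 8P - 72, i.e. P* = 18 and Q* = 72.
Since 12 < 18, the ceiling is binding.
At P = 12: Qd = 216 - 8·12 = 120 and Qs = 8·12 - 72 = 24.
Consumer surplus without the control is ½ · (27 - 18) · 72 = 324.
With the ceiling, 24 units are sold at 12 (assume they go to the highest-value buyers). The demand price at Q = 24 is 24, so CS = ½ · [(27 - 12) + (24 - 12)] · 24 = 324.
Change in consumer surplus = 324 - 324 = 0.

0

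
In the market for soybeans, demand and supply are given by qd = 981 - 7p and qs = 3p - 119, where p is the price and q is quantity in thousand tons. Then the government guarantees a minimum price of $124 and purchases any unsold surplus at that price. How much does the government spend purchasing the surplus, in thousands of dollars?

Equilibrium: 981 - 7p = 3p - 119, so 1100 = 10p and p* = 110, q* = 211.
Because the floor (124) lies above the market-clearing price, it is binding.
At p = 124: qd = 981 - 7·124 = 113 and qs = 3·124 - 119 = 253.
Surplus = qs - qd = 140.
Government expenditure = surplus × support price = 140 × 124 = 17360.

17360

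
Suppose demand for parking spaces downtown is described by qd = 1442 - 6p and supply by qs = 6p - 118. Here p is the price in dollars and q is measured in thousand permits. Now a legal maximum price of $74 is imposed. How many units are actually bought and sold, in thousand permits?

326

Without the control the market clears where 1442 - 6p = 6p - 118, i.e. p* = 130 and q* = 662.
Since 74 < 130, the ceiling is binding.
At p = 74: qd = 1442 - 6·74 = 998 and qs = 6·74 - 118 = 326.
The quantity actually transacted is the short side, supply: 326.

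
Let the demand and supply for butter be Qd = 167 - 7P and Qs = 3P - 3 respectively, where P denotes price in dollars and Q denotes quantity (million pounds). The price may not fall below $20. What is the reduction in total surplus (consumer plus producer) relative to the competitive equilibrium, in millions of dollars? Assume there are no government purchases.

Equilibrium: 167 - 7P = 3P - 3, so 170 = 10P and P* = 17, Q* = 48.
Since 20 > 17, the floor is binding.
At P = 20: Qd = 167 - 7·20 = 27 and Qs = 3·20 - 3 = 57.
Quantity traded falls to 27. At Q = 27 the demand price is (167 - 27)/7 = 20 and the supply price is (3 + 27)/3 = 10.
Deadweight loss = ½ · (20 - 10) · (48 - 27) = ½ · 10 · 21 = 105.

105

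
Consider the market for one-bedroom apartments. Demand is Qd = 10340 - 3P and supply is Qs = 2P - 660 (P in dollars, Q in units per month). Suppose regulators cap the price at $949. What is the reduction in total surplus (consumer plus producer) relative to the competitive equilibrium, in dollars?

2608335

In a free market, 10340 - 3P = 2P - 660 gives the equilibrium P* = 2200, Q* = 3740.
The ceiling of 949 is below the equilibrium price 2200, so it binds.
At P = 949: Qd = 10340 - 3·949 = 7493 and Qs = 2·949 - 660 = 1238.
Quantity traded falls to 1238. At Q = 1238 the demand price is (10340 - 1238)/3 = 3034 and the supply price is (660 + 1238)/2 = 949.
Deadweight loss = ½ · (3034 - 949) · (3740 - 1238) = ½ · 2085 · 2502 = 2608335.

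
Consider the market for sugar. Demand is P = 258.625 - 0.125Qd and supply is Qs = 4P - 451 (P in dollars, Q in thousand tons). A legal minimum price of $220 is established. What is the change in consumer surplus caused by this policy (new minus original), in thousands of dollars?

-3490

Rearranging demand gives Qd = 2069 - 8P. Equilibrium: 2069 - 8P = 4P - 451, so 2520 = 12P and P* = 210, Q* = 389.
Since 220 > 210, the floor is binding.
At P = 220: Qd = 2069 - 8·220 = 309 and Qs = 4·220 - 451 = 429.
Consumer surplus without the control is ½ · (258.625 - 210) · 389 = 9457.5625.
With the floor, consumers buy 309 units at 220, so CS = ½ · (258.625 - 220) · 309 = 5967.5625.
Change in consumer surplus = 5967.5625 - 9457.5625 = -3490.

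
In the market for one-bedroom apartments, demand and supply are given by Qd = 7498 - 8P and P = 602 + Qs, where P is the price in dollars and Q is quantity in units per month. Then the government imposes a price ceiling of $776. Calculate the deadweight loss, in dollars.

8649

Rearranging supply gives Qs = P - 602. Setting quantity demanded equal to quantity supplied, 7498 - 8P = P - 602, gives P* = 900 and Q* = 298.
The ceiling of 776 is below the equilibrium price 900, so it binds.
At P = 776: Qd = 7498 - 8·776 = 1290 and Qs = 776 - 602 = 174.
Quantity traded falls to 174. At Q = 174 the demand price is (7498 - 174)/8 = 915.5 and the supply price is 602 + 174 = 776.
Deadweight loss = ½ · (915.5 - 776) · (298 - 174) = ½ · 139.5 · 124 = 8649.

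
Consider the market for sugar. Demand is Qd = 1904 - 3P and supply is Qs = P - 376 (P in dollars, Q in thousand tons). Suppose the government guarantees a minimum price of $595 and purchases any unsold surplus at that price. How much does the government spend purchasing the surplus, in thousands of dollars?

Without the control the market clears where 1904 - 3P = P - 376, i.e. P* = 570 and Q* = 194.
Since 595 > 570, the floor is binding.
At P = 595: Qd = 1904 - 3·595 = 119 and Qs = 595 - 376 = 219.
Surplus = Qs - Qd = 100.
Government expenditure = surplus × support price = 100 × 595 = 59500.

59500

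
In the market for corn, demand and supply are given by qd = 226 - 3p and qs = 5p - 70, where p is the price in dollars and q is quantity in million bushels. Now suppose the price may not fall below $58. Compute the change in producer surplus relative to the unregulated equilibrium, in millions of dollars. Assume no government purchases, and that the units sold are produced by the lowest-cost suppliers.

695.1

Setting quantity demanded equal to quantity supplied, 226 - 3p = 5p - 70, gives p* = 37 and q* = 115.
The floor of 58 is above the equilibrium price 37, so it binds.
At p = 58: qd = 226 - 3·58 = 52 and qs = 5·58 - 70 = 220.
Producer surplus without the control is ½ · (37 - 14) · 115 = 1322.5.
With the floor, 52 units are sold at 58. The supply price at q = 52 is 24.4, so PS = ½ · [(58 - 14) + (58 - 24.4)] · 52 = 2017.6.
Change in producer surplus = 2017.6 - 1322.5 = 695.1.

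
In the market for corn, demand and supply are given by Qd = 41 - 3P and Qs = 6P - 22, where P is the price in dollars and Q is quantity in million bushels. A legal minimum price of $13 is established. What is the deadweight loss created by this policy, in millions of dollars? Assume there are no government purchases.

In a free market, 41 - 3P = 6P - 22 gives the equilibrium P* = 7, Q* = 20.
Because the floor (13) lies above the market-clearing price, it is binding.
At P = 13: Qd = 41 - 3·13 = 2 and Qs = 6·13 - 22 = 56.
Quantity traded falls to 2. At Q = 2 the demand price is (41 - 2)/3 = 13 and the supply price is (22 + 2)/6 = 4.
Deadweight loss = ½ · (13 - 4) · (20 - 2) = ½ · 9 · 18 = 81.

81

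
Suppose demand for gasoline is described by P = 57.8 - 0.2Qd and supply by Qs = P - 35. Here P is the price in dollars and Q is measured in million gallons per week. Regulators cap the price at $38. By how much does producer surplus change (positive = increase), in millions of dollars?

-176

Rearranging demand gives Qd = 289 - 5P. In a free market, 289 - 5P = P - 35 gives the equilibrium P* = 54, Q* = 19.
Since 38 < 54, the ceiling is binding.
At P = 38: Qd = 289 - 5·38 = 99 and Qs = 38 - 35 = 3.
Producer surplus without the control is ½ · (54 - 35) · 19 = 180.5.
With the ceiling, producers sell 3 units at 38, so PS = ½ · (38 - 35) · 3 = 4.5.
Change in producer surplus = 4.5 - 180.5 = -176.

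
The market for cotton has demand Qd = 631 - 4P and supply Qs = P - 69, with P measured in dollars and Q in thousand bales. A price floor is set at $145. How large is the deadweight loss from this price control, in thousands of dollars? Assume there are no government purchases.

Without the control the market clears where 631 - 4P = P - 69, i.e. P* = 140 and Q* = 71.
Since 145 > 140, the floor is binding.
At P = 145: Qd = 631 - 4·145 = 51 and Qs = 145 - 69 = 76.
Quantity traded falls to 51. At Q = 51 the demand price is (631 - 51)/4 = 145 and the supply price is 69 + 51 = 120.
Deadweight loss = ½ · (145 - 120) · (71 - 51) = ½ · 25 · 20 = 250.

250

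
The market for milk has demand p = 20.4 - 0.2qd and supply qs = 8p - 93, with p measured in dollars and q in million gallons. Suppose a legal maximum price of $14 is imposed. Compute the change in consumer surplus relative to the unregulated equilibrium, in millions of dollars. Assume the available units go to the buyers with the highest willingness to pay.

12.6

Rearranging demand gives qd = 102 - 5p. In a free market, 102 - 5p = 8p - 93 gives the equilibrium p* = 15, q* = 27.
Because the ceiling (14) lies below the market-clearing price, it is binding.
At p = 14: qd = 102 - 5·14 = 32 and qs = 8·14 - 93 = 19.
Consumer surplus without the control is ½ · (20.4 - 15) · 27 = 72.9.
With the ceiling, 19 units are sold at 14 (assume they go to the highest-value buyers). The demand price at q = 19 is 16.6, so CS = ½ · [(20.4 - 14) + (16.6 - 14)] · 19 = 85.5.
Change in consumer surplus = 85.5 - 72.9 = 12.6.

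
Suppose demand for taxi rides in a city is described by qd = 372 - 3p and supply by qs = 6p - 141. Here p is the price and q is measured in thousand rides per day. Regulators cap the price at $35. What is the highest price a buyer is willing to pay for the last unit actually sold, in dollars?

101

Setting quantity demanded equal to quantity supplied, 372 - 3p = 6p - 141, gives p* = 57 and q* = 201.
The ceiling of 35 is below the equilibrium price 57, so it binds.
At p = 35: qd = 372 - 3·35 = 267 and qs = 6·35 - 141 = 69.
Only 69 units reach the market. On the demand curve, the marginal buyer's willingness to pay at q = 69 is (372 - 69)/3 = 101.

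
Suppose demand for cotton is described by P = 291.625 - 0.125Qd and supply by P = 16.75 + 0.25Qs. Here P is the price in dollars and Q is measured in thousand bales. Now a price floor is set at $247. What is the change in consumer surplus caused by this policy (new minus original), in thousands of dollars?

Rearranging demand gives Qd = 2333 - 8P; rearranging supply gives Qs = 4P - 67. Without the control the market clears where 2333 - 8P = 4P - 67, i.e. P* = 200 and Q* = 733.
Because the floor (247) lies above the market-clearing price, it is binding.
At P = 247: Qd = 2333 - 8·247 = 357 and Qs = 4·247 - 67 = 921.
Consumer surplus without the control is ½ · (291.625 - 200) · 733 = 33580.5625.
With the floor, consumers buy 357 units at 247, so CS = ½ · (291.625 - 247) · 357 = 7965.5625.
Change in consumer surplus = 7965.5625 - 33580.5625 = -25615.

-25615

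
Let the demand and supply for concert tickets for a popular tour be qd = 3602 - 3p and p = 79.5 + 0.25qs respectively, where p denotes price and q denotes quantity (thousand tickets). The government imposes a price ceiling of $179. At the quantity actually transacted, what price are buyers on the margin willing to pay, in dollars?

1068

Rearranging supply gives qs = 4p - 318. Setting quantity demanded equal to quantity supplied, 3602 - 3p = 4p - 318, gives p* = 560 and q* = 1922.
Since 179 < 560, the ceiling is binding.
At p = 179: qd = 3602 - 3·179 = 3065 and qs = 4·179 - 318 = 398.
Only 398 units reach the market. On the demand curve, the marginal buyer's willingness to pay at q = 398 is (3602 - 398)/3 = 1068.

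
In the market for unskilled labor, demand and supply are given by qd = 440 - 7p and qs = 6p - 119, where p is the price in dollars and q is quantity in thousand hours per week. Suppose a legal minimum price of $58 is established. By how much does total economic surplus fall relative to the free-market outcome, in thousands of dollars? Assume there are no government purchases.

1706.25

In a free market, 440 - 7p = 6p - 119 gives the equilibrium p* = 43, q* = 139.
Because the floor (58) lies above the market-clearing price, it is binding.
At p = 58: qd = 440 - 7·58 = 34 and qs = 6·58 - 119 = 229.
Quantity traded falls to 34. At q = 34 the demand price is (440 - 34)/7 = 58 and the supply price is (119 + 34)/6 = 25.5.
Deadweight loss = ½ · (58 - 25.5) · (139 - 34) = ½ · 32.5 · 105 = 1706.25.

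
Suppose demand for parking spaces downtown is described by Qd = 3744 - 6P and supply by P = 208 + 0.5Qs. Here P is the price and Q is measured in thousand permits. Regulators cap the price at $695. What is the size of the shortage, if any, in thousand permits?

Rearranging supply gives Qs = 2P - 416. Equilibrium: 3744 - 6P = 2P - 416, so 4160 = 8P and P* = 520, Q* = 624.
Since 695 is above P* = 520, the ceiling does not bind and the free-market outcome prevails.
Since the control does not bind, there is no shortage.

0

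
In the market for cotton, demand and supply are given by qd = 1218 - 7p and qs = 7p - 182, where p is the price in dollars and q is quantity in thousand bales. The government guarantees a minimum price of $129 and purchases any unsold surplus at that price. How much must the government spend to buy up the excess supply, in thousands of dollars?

Setting quantity demanded equal to quantity supplied, 1218 - 7p = 7p - 182, gives p* = 100 and q* = 518.
The floor of 129 is above the equilibrium price 100, so it binds.
At p = 129: qd = 1218 - 7·129 = 315 and qs = 7·129 - 182 = 721.
Surplus = qs - qd = 406.
Government expenditure = surplus × support price = 406 × 129 = 52374.

52374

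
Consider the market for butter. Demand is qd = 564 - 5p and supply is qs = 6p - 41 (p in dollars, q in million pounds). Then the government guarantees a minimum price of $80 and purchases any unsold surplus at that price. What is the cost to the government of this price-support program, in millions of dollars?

22000

Without the control the market clears where 564 - 5p = 6p - 41, i.e. p* = 55 and q* = 289.
The floor of 80 is above the equilibrium price 55, so it binds.
At p = 80: qd = 564 - 5·80 = 164 and qs = 6·80 - 41 = 439.
Surplus = qs - qd = 275.
Government expenditure = surplus × support price = 275 × 80 = 22000.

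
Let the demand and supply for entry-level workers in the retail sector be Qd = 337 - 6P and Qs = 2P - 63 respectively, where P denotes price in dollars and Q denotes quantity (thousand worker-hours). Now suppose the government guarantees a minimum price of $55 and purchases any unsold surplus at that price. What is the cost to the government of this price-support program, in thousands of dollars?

Setting quantity demanded equal to quantity supplied, 337 - 6P = 2P - 63, gives P* = 50 and Q* = 37.
Because the floor (55) lies above the market-clearing price, it is binding.
At P = 55: Qd = 337 - 6·55 = 7 and Qs = 2·55 - 63 = 47.
Surplus = Qs - Qd = 40.
Government expenditure = surplus × support price = 40 × 55 = 2200.

2200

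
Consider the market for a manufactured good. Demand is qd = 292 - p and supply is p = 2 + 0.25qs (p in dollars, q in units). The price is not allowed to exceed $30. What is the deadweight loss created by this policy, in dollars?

9000

Rearranging supply gives qs = 4p - 8. Without the control the market clears where 292 - p = 4p - 8, i.e. p* = 60 and q* = 232.
Since 30 < 60, the ceiling is binding.
At p = 30: qd = 292 - 30 = 262 and qs = 4·30 - 8 = 112.
Quantity traded falls to 112. At q = 112 the demand price is 292 - 112 = 180 and the supply price is (8 + 112)/4 = 30.
Deadweight loss = ½ · (180 - 30) · (232 - 112) = ½ · 150 · 120 = 9000.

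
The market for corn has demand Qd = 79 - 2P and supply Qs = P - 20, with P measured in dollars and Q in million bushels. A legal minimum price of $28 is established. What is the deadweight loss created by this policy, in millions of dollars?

0

In a free market, 79 - 2P = P - 20 gives the equilibrium P* = 33, Q* = 13.
Since 28 is below P* = 33, the floor does not bind and the free-market outcome prevails.
Since the control does not bind, no trades are prevented and deadweight loss is zero.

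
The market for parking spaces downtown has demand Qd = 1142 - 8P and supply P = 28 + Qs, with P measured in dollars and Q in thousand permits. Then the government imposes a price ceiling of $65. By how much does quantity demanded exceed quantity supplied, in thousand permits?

585

Rearranging supply gives Qs = P - 28. Equilibrium: 1142 - 8P = P - 28, so 1170 = 9P and P* = 130, Q* = 102.
Because the ceiling (65) lies below the market-clearing price, it is binding.
At P = 65: Qd = 1142 - 8·65 = 622 and Qs = 65 - 28 = 37.
Shortage = Qd - Qs = 622 - 37 = 585.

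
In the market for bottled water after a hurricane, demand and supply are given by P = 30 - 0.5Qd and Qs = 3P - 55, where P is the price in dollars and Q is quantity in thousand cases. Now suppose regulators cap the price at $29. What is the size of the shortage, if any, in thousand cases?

0

Rearranging demand gives Qd = 60 - 2P. Equilibrium: 60 - 2P = 3P - 55, so 115 = 5P and P* = 23, Q* = 14.
The ceiling of 29 is above the equilibrium price 23, so it is not binding; the market clears at P* = 23, Q* = 14.
Since the control does not bind, there is no shortage.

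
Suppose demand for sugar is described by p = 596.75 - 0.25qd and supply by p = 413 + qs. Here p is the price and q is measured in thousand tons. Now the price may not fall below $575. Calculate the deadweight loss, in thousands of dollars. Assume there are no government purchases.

2250

Rearranging demand gives qd = 2387 - 4p; rearranging supply gives qs = p - 413. Setting quantity demanded equal to quantity supplied, 2387 - 4p = p - 413, gives p* = 560 and q* = 147.
The floor of 575 is above the equilibrium price 560, so it binds.
At p = 575: qd = 2387 - 4·575 = 87 and qs = 575 - 413 = 162.
Quantity traded falls to 87. At q = 87 the demand price is (2387 - 87)/4 = 575 and the supply price is 413 + 87 = 500.
Deadweight loss = ½ · (575 - 500) · (147 - 87) = ½ · 75 · 60 = 2250.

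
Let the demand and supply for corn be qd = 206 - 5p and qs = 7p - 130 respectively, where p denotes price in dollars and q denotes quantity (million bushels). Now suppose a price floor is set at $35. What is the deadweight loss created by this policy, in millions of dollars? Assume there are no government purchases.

Without the control the market clears where 206 - 5p = 7p - 130, i.e. p* = 28 and q* = 66.
Because the floor (35) lies above the market-clearing price, it is binding.
At p = 35: qd = 206 - 5·35 = 31 and qs = 7·35 - 130 = 115.
Quantity traded falls to 31. At q = 31 the demand price is (206 - 31)/5 = 35 and the supply price is (130 + 31)/7 = 23.
Deadweight loss = ½ · (35 - 23) · (66 - 31) = ½ · 12 · 35 = 210.

210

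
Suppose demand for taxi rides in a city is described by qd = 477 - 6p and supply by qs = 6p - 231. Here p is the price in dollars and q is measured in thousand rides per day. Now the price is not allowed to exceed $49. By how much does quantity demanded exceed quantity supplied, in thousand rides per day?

Without the control the market clears where 477 - 6p = 6p - 231, i.e. p* = 59 and q* = 123.
Because the ceiling (49) lies below the market-clearing price, it is binding.
At p = 49: qd = 477 - 6·49 = 183 and qs = 6·49 - 231 = 63.
Shortage = qd - qs = 183 - 63 = 120.

120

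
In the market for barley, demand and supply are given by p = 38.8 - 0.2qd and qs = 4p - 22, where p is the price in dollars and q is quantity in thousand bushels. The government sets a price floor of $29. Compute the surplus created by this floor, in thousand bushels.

Rearranging demand gives qd = 194 - 5p. In a free market, 194 - 5p = 4p - 22 gives the equilibrium p* = 24, q* = 74.
Since 29 > 24, the floor is binding.
At p = 29: qd = 194 - 5·29 = 49 and qs = 4·29 - 22 = 94.
Surplus = qs - qd = 94 - 49 = 45.

45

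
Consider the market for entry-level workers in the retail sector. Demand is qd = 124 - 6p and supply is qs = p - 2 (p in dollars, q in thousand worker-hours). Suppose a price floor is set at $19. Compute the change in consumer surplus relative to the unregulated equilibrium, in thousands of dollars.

-13

In a free market, 124 - 6p = p - 2 gives the equilibrium p* = 18, q* = 16.
The floor of 19 is above the equilibrium price 18, so it binds.
At p = 19: qd = 124 - 6·19 = 10 and qs = 19 - 2 = 17.
Consumer surplus without the control is ½ · (62/3 - 18) · 16 = 64/3.
With the floor, consumers buy 10 units at 19, so CS = ½ · (62/3 - 19) · 10 = 25/3.
Change in consumer surplus = 25/3 - 64/3 = -13.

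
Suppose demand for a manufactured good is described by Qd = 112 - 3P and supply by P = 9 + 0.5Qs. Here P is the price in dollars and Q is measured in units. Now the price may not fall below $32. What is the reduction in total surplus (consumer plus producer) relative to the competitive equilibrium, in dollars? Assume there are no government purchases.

135

Rearranging supply gives Qs = 2P - 18. Setting quantity demanded equal to quantity supplied, 112 - 3P = 2P - 18, gives P* = 26 and Q* = 34.
Because the floor (32) lies above the market-clearing price, it is binding.
At P = 32: Qd = 112 - 3·32 = 16 and Qs = 2·32 - 18 = 46.
Quantity traded falls to 16. At Q = 16 the demand price is (112 - 16)/3 = 32 and the supply price is (18 + 16)/2 = 17.
Deadweight loss = ½ · (32 - 17) · (34 - 16) = ½ · 15 · 18 = 135.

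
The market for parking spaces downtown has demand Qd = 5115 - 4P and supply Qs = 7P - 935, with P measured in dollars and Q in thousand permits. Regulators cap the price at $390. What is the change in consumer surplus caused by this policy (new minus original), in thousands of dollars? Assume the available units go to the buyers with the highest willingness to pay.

In a free market, 5115 - 4P = 7P - 935 gives the equilibrium P* = 550, Q* = 2915.
Because the ceiling (390) lies below the market-clearing price, it is binding.
At P = 390: Qd = 5115 - 4·390 = 3555 and Qs = 7·390 - 935 = 1795.
Consumer surplus without the control is ½ · (1278.75 - 550) · 2915 = 1062153.125.
With the ceiling, 1795 units are sold at 390 (assume they go to the highest-value buyers). The demand price at Q = 1795 is 830, so CS = ½ · [(1278.75 - 390) + (830 - 390)] · 1795 = 1192553.125.
Change in consumer surplus = 1192553.125 - 1062153.125 = 130400.

130400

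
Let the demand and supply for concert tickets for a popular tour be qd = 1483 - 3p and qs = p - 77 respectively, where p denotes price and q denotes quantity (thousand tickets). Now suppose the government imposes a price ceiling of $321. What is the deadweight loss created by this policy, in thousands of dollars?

3174

In a free market, 1483 - 3p = p - 77 gives the equilibrium p* = 390, q* = 313.
Since 321 < 390, the ceiling is binding.
At p = 321: qd = 1483 - 3·321 = 520 and qs = 321 - 77 = 244.
Quantity traded falls to 244. At q = 244 the demand price is (1483 - 244)/3 = 413 and the supply price is 77 + 244 = 321.
Deadweight loss = ½ · (413 - 321) · (313 - 244) = ½ · 92 · 69 = 3174.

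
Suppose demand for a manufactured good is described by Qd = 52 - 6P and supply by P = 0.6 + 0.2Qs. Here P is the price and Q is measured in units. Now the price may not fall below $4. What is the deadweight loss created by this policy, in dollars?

0

Rearranging supply gives Qs = 5P - 3. Equilibrium: 52 - 6P = 5P - 3, so 55 = 11P and P* = 5, Q* = 22.
Since 4 is below P* = 5, the floor does not bind and the free-market outcome prevails.
Since the control does not bind, no trades are prevented and deadweight loss is zero.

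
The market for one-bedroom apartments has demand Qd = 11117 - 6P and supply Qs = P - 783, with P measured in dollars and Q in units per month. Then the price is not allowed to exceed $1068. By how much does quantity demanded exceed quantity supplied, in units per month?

In a free market, 11117 - 6P = P - 783 gives the equilibrium P* = 1700, Q* = 917.
The ceiling of 1068 is below the equilibrium price 1700, so it binds.
At P = 1068: Qd = 11117 - 6·1068 = 4709 and Qs = 1068 - 783 = 285.
Shortage = Qd - Qs = 4709 - 285 = 4424.

4424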